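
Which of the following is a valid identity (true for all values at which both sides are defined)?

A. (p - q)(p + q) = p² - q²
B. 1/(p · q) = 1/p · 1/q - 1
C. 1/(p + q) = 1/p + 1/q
A

A: holds — e.g. at (2, 3), both sides equal -5.
B: fails at (2, 4) — LHS = 1/8, RHS = -7/8.
C: fails at (1, 3) — LHS = 1/4, RHS = 4/3.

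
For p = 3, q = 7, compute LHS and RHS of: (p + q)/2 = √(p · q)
LHS = (3 + 7)/2 = 5
RHS = √(3 · 7) = √(21) ≈ 4.583

LHS ≠ RHS (they differ by about 0.4174), so the equation does not hold here.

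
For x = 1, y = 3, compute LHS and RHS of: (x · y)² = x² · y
LHS = (1 · 3)² = 9
RHS = 1² · 3 = 3

LHS ≠ RHS, so the equation does not hold here.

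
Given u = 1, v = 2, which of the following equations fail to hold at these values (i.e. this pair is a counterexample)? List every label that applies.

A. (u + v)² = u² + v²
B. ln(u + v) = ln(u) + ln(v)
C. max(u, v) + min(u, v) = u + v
A, B

Evaluating each claim at the given values:
A. LHS = 9, RHS = 5 → fails here (LHS ≠ RHS)
B. LHS = ln(3) ≈ 1.099, RHS = ln(2) ≈ 0.6931 → fails here (LHS ≠ RHS)
C. LHS = 3, RHS = 3 → holds here (LHS = RHS)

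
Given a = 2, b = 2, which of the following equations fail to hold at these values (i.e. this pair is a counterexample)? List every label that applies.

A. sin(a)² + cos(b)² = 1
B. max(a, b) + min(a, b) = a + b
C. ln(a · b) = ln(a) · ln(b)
C

Evaluating each claim at the given values:
A. LHS = cos(2)² + sin(2)² = 1, RHS = 1 → holds here (LHS = RHS)
B. LHS = 4, RHS = 4 → holds here (LHS = RHS)
C. LHS = ln(4) ≈ 1.386, RHS = ln(2)² ≈ 0.4805 → fails here (LHS ≠ RHS)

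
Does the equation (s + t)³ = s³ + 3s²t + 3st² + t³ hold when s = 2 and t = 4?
Substituting s = 2, t = 4:

LHS = (2 + 4)³ = 216
RHS = 2³ + 3·2²·4 + 3·2·4² + 4³ = 216

LHS = RHS, so the equation holds at this point.

Answer: Holds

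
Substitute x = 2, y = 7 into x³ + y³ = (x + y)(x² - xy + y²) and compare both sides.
LHS = 2³ + 7³ = 351
RHS = (2 + 7)(2² - 2·7 + 7²) = 351

LHS = RHS: the two sides agree.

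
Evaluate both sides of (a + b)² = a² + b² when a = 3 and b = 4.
LHS = (3 + 4)² = 49
RHS = 3² + 4² = 25

LHS ≠ RHS, so the equation does not hold here.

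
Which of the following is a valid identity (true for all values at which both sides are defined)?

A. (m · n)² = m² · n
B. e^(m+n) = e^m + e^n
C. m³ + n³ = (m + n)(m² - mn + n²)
A: fails at (1, 5) — LHS = 25, RHS = 5.
B: fails at (3, 5) — LHS = e^8 ≈ 2981, RHS = e^3 + e^5 ≈ 168.5.
C: holds — e.g. at (2, 5), both sides equal 133.

Answer: C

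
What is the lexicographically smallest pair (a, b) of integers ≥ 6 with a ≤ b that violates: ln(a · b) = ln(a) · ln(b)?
(a, b) = (6, 6)

Substituting (6, 6) into the claim:
LHS = ln(6 · 6) = ln(36) ≈ 3.584
RHS = ln(6) · ln(6) = ln(6)² ≈ 3.21

Since LHS ≠ RHS, this pair disproves the claim, and no lexicographically smaller pair (a ≤ b, integers ≥ 6) does.

For instance (6, 11) is also a counterexample (LHS = ln(66) ≈ 4.19, RHS = ln(6)·ln(11) ≈ 4.296), but it's lexicographically larger.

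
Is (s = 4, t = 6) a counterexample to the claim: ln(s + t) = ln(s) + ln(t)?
Substituting s = 4, t = 6:
LHS = ln(4 + 6) = ln(10) ≈ 2.303
RHS = ln(4) + ln(6) ≈ 3.178

Since LHS ≠ RHS, this pair disproves the claim.

Answer: Yes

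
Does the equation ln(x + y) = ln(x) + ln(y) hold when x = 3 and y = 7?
Fails

Substituting x = 3, y = 7:

LHS = ln(3 + 7) = ln(10) ≈ 2.303
RHS = ln(3) + ln(7) ≈ 3.045

LHS ≠ RHS, so the equation does not hold at this point.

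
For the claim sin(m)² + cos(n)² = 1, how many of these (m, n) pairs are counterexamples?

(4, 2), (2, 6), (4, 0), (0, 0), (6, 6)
Testing each pair:
(4, 2): LHS = cos(2)² + sin(4)² ≈ 0.7459, RHS = 1 → counterexample
(2, 6): LHS = sin(2)² + cos(6)² ≈ 1.749, RHS = 1 → counterexample
(4, 0): LHS = sin(4)² + 1 ≈ 1.573, RHS = 1 → counterexample
(0, 0): LHS = 1, RHS = 1 → satisfies claim
(6, 6): LHS = sin(6)² + cos(6)² = 1, RHS = 1 → satisfies claim

That makes 3 counterexamples.

Answer: 3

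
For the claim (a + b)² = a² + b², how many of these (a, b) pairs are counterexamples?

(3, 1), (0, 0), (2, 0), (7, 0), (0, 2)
1

Testing each pair:
(3, 1): LHS = 16, RHS = 10 → counterexample
(0, 0): LHS = 0, RHS = 0 → satisfies claim
(2, 0): LHS = 4, RHS = 4 → satisfies claim
(7, 0): LHS = 49, RHS = 49 → satisfies claim
(0, 2): LHS = 4, RHS = 4 → satisfies claim

That makes 1 counterexample.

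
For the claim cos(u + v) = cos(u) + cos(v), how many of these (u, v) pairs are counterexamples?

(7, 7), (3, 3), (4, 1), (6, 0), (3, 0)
5

Testing each pair:
(7, 7): LHS = cos(14) ≈ 0.1367, RHS = 2·cos(7) ≈ 1.508 → counterexample
(3, 3): LHS = cos(6) ≈ 0.9602, RHS = 2·cos(3) ≈ -1.98 → counterexample
(4, 1): LHS = cos(5) ≈ 0.2837, RHS = cos(4) + cos(1) ≈ -0.1133 → counterexample
(6, 0): LHS = cos(6) ≈ 0.9602, RHS = cos(6) + 1 ≈ 1.96 → counterexample
(3, 0): LHS = cos(3) ≈ -0.99, RHS = cos(3) + 1 ≈ 0.01001 → counterexample

That makes 5 counterexamples.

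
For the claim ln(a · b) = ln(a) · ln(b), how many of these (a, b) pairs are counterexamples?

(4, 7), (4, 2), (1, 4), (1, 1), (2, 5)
Testing each pair:
(4, 7): LHS = ln(28) ≈ 3.332, RHS = ln(4)·ln(7) ≈ 2.698 → counterexample
(4, 2): LHS = ln(8) ≈ 2.079, RHS = ln(2)·ln(4) ≈ 0.9609 → counterexample
(1, 4): LHS = ln(4) ≈ 1.386, RHS = 0 → counterexample
(1, 1): LHS = 0, RHS = 0 → satisfies claim
(2, 5): LHS = ln(10) ≈ 2.303, RHS = ln(2)·ln(5) ≈ 1.116 → counterexample

That makes 4 counterexamples.

Answer: 4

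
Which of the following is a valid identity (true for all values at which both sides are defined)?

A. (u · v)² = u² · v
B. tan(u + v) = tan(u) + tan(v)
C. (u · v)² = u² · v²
A: fails at (4, 6) — LHS = 576, RHS = 96.
B: fails at (3, 3) — LHS = tan(6) ≈ -0.291, RHS = 2·tan(3) ≈ -0.2851.
C: holds — e.g. at (2, 3), both sides equal 36.

Answer: C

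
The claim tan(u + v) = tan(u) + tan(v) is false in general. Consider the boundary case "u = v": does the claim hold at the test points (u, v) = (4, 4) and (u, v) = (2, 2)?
At (4, 4): LHS = tan(8) ≈ -6.8 ≠ RHS = 2·tan(4) ≈ 2.316
At (2, 2): LHS = tan(4) ≈ 1.158 ≠ RHS = 2·tan(2) ≈ -4.37

Answer: No, fails at both test points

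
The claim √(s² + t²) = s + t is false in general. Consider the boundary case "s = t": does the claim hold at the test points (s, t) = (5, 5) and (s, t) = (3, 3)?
At (5, 5): LHS = 5·√(2) ≈ 7.071 ≠ RHS = 10
At (3, 3): LHS = 3·√(2) ≈ 4.243 ≠ RHS = 6

Answer: No, fails at both test points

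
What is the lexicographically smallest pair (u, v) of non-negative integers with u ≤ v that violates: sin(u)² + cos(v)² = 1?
Substituting (0, 1) into the claim:
LHS = sin(0)² + cos(1)² = cos(1)² ≈ 0.2919
RHS = 1

Since LHS ≠ RHS, this pair disproves the claim, and no lexicographically smaller pair (u ≤ v, non-negative integers) does.

For instance (1, 7) is also a counterexample (LHS = cos(7)² + sin(1)² ≈ 1.276, RHS = 1), but it's lexicographically larger.

Answer: (u, v) = (0, 1)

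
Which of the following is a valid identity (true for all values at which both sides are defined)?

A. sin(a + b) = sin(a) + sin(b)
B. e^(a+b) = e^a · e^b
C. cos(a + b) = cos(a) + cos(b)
A: fails at (3, 4) — LHS = sin(7) ≈ 0.657, RHS = sin(4) + sin(3) ≈ -0.6157.
B: holds — e.g. at (3, 3), both sides equal e^6 ≈ 403.4.
C: fails at (0, 1) — LHS = cos(1) ≈ 0.5403, RHS = cos(1) + 1 ≈ 1.54.

Answer: B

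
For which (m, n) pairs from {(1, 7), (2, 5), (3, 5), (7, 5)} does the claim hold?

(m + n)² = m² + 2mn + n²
Testing each pair:
(1, 7): LHS = 64, RHS = 64 → holds
(2, 5): LHS = 49, RHS = 49 → holds
(3, 5): LHS = 64, RHS = 64 → holds
(7, 5): LHS = 144, RHS = 144 → holds

Every pair satisfies the claim.

Answer: All pairs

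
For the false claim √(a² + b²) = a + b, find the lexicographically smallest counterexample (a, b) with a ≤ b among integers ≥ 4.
Substituting (4, 4) into the claim:
LHS = √(4² + 4²) = 4·√(2) ≈ 5.657
RHS = 4 + 4 = 8

Since LHS ≠ RHS, this pair disproves the claim, and no lexicographically smaller pair (a ≤ b, integers ≥ 4) does.

For instance (6, 9) is also a counterexample (LHS = 3·√(13) ≈ 10.82, RHS = 15), but it's lexicographically larger.

Answer: (a, b) = (4, 4)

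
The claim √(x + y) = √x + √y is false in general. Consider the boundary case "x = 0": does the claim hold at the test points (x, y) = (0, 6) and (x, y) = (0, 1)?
At (0, 6): LHS = √(6) ≈ 2.449, RHS = √(6) ≈ 2.449 → equal
At (0, 1): LHS = 1, RHS = 1 → equal

So the claim does hold at both of these boundary points, even though it is not an identity.

Answer: Yes, holds at both test points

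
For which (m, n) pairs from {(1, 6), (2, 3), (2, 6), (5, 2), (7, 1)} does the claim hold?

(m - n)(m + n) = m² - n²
All pairs

Testing each pair:
(1, 6): LHS = -35, RHS = -35 → holds
(2, 3): LHS = -5, RHS = -5 → holds
(2, 6): LHS = -32, RHS = -32 → holds
(5, 2): LHS = 21, RHS = 21 → holds
(7, 1): LHS = 48, RHS = 48 → holds

Every pair satisfies the claim.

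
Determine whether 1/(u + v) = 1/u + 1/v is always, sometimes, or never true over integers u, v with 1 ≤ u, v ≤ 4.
The claim fails for every pair in the range. For instance at (u, v) = (2, 4): LHS = 1/6, RHS = 3/4.

Answer: Never true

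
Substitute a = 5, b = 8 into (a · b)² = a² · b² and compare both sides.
LHS = (5 · 8)² = 1600
RHS = 5² · 8² = 1600

LHS = RHS: the two sides agree.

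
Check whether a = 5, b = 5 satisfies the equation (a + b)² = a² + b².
Substituting a = 5, b = 5:

LHS = (5 + 5)² = 100
RHS = 5² + 5² = 50

LHS ≠ RHS, so the equation does not hold at this point.

Answer: Fails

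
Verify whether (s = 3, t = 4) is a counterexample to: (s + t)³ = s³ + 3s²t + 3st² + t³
Substituting s = 3, t = 4:
LHS = (3 + 4)³ = 343
RHS = 3³ + 3·3²·4 + 3·3·4² + 4³ = 343

The sides agree, so this pair does not disprove the claim.

Answer: No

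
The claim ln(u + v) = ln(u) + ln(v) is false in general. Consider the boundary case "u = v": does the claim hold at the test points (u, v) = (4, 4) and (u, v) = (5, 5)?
At (4, 4): LHS = ln(8) ≈ 2.079 ≠ RHS = 2·ln(4) ≈ 2.773
At (5, 5): LHS = ln(10) ≈ 2.303 ≠ RHS = 2·ln(5) ≈ 3.219

Answer: No, fails at both test points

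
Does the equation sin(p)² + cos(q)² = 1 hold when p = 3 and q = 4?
Substituting p = 3, q = 4:

LHS = sin(3)² + cos(4)² ≈ 0.4472
RHS = 1

LHS ≠ RHS, so the equation does not hold at this point.

Answer: Fails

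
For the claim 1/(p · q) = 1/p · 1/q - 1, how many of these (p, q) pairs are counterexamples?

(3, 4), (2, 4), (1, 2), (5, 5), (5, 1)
Testing each pair:
(3, 4): LHS = 1/12, RHS = -11/12 → counterexample
(2, 4): LHS = 1/8, RHS = -7/8 → counterexample
(1, 2): LHS = 1/2, RHS = -1/2 → counterexample
(5, 5): LHS = 1/25, RHS = -24/25 → counterexample
(5, 1): LHS = 1/5, RHS = -4/5 → counterexample

That makes 5 counterexamples.

Answer: 5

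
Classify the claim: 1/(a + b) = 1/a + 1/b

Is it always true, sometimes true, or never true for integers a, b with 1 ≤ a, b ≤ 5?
The claim fails for every pair in the range. For instance at (a, b) = (3, 1): LHS = 1/4, RHS = 4/3.

Answer: Never true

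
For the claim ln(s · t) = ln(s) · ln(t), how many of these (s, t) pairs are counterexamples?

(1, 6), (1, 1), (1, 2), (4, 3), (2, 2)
Testing each pair:
(1, 6): LHS = ln(6) ≈ 1.792, RHS = 0 → counterexample
(1, 1): LHS = 0, RHS = 0 → satisfies claim
(1, 2): LHS = ln(2) ≈ 0.6931, RHS = 0 → counterexample
(4, 3): LHS = ln(12) ≈ 2.485, RHS = ln(3)·ln(4) ≈ 1.523 → counterexample
(2, 2): LHS = ln(4) ≈ 1.386, RHS = ln(2)² ≈ 0.4805 → counterexample

That makes 4 counterexamples.

Answer: 4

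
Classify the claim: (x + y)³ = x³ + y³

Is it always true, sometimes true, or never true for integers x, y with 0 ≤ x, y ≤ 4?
Sometimes true

It holds at (x, y) = (0, 0) (both sides equal 0), but fails at (x, y) = (2, 2) (LHS = 64, RHS = 16).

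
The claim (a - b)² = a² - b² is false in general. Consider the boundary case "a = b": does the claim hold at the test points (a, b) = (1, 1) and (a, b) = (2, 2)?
At (1, 1): LHS = 0, RHS = 0 → equal
At (2, 2): LHS = 0, RHS = 0 → equal

So the claim does hold at both of these boundary points, even though it is not an identity.

Answer: Yes, holds at both test points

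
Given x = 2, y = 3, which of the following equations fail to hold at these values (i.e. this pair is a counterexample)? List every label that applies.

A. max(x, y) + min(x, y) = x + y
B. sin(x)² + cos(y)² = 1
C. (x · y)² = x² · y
Evaluating each claim at the given values:
A. LHS = 5, RHS = 5 → holds here (LHS = RHS)
B. LHS = sin(2)² + cos(3)² ≈ 1.807, RHS = 1 → fails here (LHS ≠ RHS)
C. LHS = 36, RHS = 12 → fails here (LHS ≠ RHS)

Answer: B, C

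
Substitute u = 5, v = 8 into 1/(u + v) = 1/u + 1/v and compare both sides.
LHS = 1/(5 + 8) = 1/13
RHS = 1/5 + 1/8 = 13/40

LHS ≠ RHS, so the equation does not hold here.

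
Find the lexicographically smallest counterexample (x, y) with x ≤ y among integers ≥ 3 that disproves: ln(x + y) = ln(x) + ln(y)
Substituting (3, 3) into the claim:
LHS = ln(3 + 3) = ln(6) ≈ 1.792
RHS = ln(3) + ln(3) = 2·ln(3) ≈ 2.197

Since LHS ≠ RHS, this pair disproves the claim, and no lexicographically smaller pair (x ≤ y, integers ≥ 3) does.

For instance (3, 4) is also a counterexample (LHS = ln(7) ≈ 1.946, RHS = ln(3) + ln(4) ≈ 2.485), but it's lexicographically larger.

Answer: (x, y) = (3, 3)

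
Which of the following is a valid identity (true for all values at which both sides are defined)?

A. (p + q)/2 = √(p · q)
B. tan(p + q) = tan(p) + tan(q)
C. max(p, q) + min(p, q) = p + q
C

A: fails at (1, 5) — LHS = 3, RHS = √(5) ≈ 2.236.
B: fails at (3, 5) — LHS = tan(8) ≈ -6.8, RHS = tan(5) + tan(3) ≈ -3.523.
C: holds — e.g. at (5, 8), both sides equal 13.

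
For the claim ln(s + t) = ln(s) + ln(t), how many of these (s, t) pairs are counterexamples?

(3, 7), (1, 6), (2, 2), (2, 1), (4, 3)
Testing each pair:
(3, 7): LHS = ln(10) ≈ 2.303, RHS = ln(3) + ln(7) ≈ 3.045 → counterexample
(1, 6): LHS = ln(7) ≈ 1.946, RHS = ln(6) ≈ 1.792 → counterexample
(2, 2): LHS = ln(4) ≈ 1.386, RHS = 2·ln(2) ≈ 1.386 → satisfies claim
(2, 1): LHS = ln(3) ≈ 1.099, RHS = ln(2) ≈ 0.6931 → counterexample
(4, 3): LHS = ln(7) ≈ 1.946, RHS = ln(3) + ln(4) ≈ 2.485 → counterexample

That makes 4 counterexamples.

Answer: 4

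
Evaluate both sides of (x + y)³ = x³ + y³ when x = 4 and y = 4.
LHS = (4 + 4)³ = 512
RHS = 4³ + 4³ = 128

LHS ≠ RHS, so the equation does not hold here.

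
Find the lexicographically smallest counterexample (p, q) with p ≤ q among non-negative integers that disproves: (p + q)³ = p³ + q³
(p, q) = (1, 1)

Substituting (1, 1) into the claim:
LHS = (1 + 1)³ = 8
RHS = 1³ + 1³ = 2

Since LHS ≠ RHS, this pair disproves the claim, and no lexicographically smaller pair (p ≤ q, non-negative integers) does.

For instance (2, 2) is also a counterexample (LHS = 64, RHS = 16), but it's lexicographically larger.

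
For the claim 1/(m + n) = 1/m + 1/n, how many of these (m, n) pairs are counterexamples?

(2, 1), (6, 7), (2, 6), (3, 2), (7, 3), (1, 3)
6

Testing each pair:
(2, 1): LHS = 1/3, RHS = 3/2 → counterexample
(6, 7): LHS = 1/13, RHS = 13/42 → counterexample
(2, 6): LHS = 1/8, RHS = 2/3 → counterexample
(3, 2): LHS = 1/5, RHS = 5/6 → counterexample
(7, 3): LHS = 1/10, RHS = 10/21 → counterexample
(1, 3): LHS = 1/4, RHS = 4/3 → counterexample

That makes 6 counterexamples.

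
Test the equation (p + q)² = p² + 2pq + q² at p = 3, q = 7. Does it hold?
Substituting p = 3, q = 7:

LHS = (3 + 7)² = 100
RHS = 3² + 2·3·7 + 7² = 100

LHS = RHS, so the equation holds at this point.

Answer: Holds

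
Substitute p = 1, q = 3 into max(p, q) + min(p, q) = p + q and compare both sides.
LHS = max(1, 3) + min(1, 3) = 4
RHS = 1 + 3 = 4

LHS = RHS: the two sides agree.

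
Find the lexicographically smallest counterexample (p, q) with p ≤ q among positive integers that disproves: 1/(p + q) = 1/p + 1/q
(p, q) = (1, 1)

Substituting (1, 1) into the claim:
LHS = 1/(1 + 1) = 1/2
RHS = 1/1 + 1/1 = 2

Since LHS ≠ RHS, this pair disproves the claim, and no lexicographically smaller pair (p ≤ q, positive integers) does.

For instance (3, 6) is also a counterexample (LHS = 1/9, RHS = 1/2), but it's lexicographically larger.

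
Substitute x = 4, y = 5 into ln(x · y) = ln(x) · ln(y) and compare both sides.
LHS = ln(4 · 5) = ln(20) ≈ 2.996
RHS = ln(4) · ln(5) ≈ 2.231

LHS ≠ RHS (they differ by about 0.7646), so the equation does not hold here.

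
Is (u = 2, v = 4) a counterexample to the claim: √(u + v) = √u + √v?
Substituting u = 2, v = 4:
LHS = √(2 + 4) = √(6) ≈ 2.449
RHS = √2 + √4 = √(2) + 2 ≈ 3.414

Since LHS ≠ RHS, this pair disproves the claim.

Answer: Yes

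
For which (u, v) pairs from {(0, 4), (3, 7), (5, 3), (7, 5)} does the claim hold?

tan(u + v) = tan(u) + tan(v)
(0, 4)

Testing each pair:
(0, 4): LHS = tan(4) ≈ 1.158, RHS = tan(4) ≈ 1.158 → holds
(3, 7): LHS = tan(10) ≈ 0.6484, RHS = tan(3) + tan(7) ≈ 0.7289 → fails
(5, 3): LHS = tan(8) ≈ -6.8, RHS = tan(5) + tan(3) ≈ -3.523 → fails
(7, 5): LHS = tan(12) ≈ -0.6359, RHS = tan(5) + tan(7) ≈ -2.509 → fails

1 of 4 pairs satisfies the claim.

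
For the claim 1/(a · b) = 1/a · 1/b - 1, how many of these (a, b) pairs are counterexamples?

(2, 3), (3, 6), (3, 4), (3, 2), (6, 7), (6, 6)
Testing each pair:
(2, 3): LHS = 1/6, RHS = -5/6 → counterexample
(3, 6): LHS = 1/18, RHS = -17/18 → counterexample
(3, 4): LHS = 1/12, RHS = -11/12 → counterexample
(3, 2): LHS = 1/6, RHS = -5/6 → counterexample
(6, 7): LHS = 1/42, RHS = -41/42 → counterexample
(6, 6): LHS = 1/36, RHS = -35/36 → counterexample

That makes 6 counterexamples.

Answer: 6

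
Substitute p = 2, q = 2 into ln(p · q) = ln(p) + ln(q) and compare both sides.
LHS = ln(2 · 2) = ln(4) ≈ 1.386
RHS = ln(2) + ln(2) = 2·ln(2) ≈ 1.386

LHS = RHS: the two sides agree.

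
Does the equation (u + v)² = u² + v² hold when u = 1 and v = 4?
Substituting u = 1, v = 4:

LHS = (1 + 4)² = 25
RHS = 1² + 4² = 17

LHS ≠ RHS, so the equation does not hold at this point.

Answer: Fails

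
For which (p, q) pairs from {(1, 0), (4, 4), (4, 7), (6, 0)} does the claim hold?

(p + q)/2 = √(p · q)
(4, 4)

Testing each pair:
(1, 0): LHS = 1/2, RHS = 0 → fails
(4, 4): LHS = 4, RHS = 4 → holds
(4, 7): LHS = 11/2, RHS = 2·√(7) ≈ 5.292 → fails
(6, 0): LHS = 3, RHS = 0 → fails

1 of 4 pairs satisfies the claim.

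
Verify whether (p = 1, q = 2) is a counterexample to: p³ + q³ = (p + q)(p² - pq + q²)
No

Substituting p = 1, q = 2:
LHS = 1³ + 2³ = 9
RHS = (1 + 2)(1² - 1·2 + 2²) = 9

The sides agree, so this pair does not disprove the claim.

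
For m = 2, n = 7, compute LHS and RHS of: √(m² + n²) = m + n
LHS = √(2² + 7²) = √(53) ≈ 7.28
RHS = 2 + 7 = 9

LHS ≠ RHS (they differ by about 1.72), so the equation does not hold here.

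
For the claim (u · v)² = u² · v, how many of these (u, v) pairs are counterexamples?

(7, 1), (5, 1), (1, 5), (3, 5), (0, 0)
2

Testing each pair:
(7, 1): LHS = 49, RHS = 49 → satisfies claim
(5, 1): LHS = 25, RHS = 25 → satisfies claim
(1, 5): LHS = 25, RHS = 5 → counterexample
(3, 5): LHS = 225, RHS = 45 → counterexample
(0, 0): LHS = 0, RHS = 0 → satisfies claim

That makes 2 counterexamples.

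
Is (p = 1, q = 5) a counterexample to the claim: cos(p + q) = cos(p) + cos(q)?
Substituting p = 1, q = 5:
LHS = cos(1 + 5) = cos(6) ≈ 0.9602
RHS = cos(1) + cos(5) ≈ 0.824

Since LHS ≠ RHS, this pair disproves the claim.

Answer: Yes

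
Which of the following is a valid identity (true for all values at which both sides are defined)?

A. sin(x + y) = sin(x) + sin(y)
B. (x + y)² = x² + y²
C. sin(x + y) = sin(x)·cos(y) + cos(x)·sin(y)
C

A: fails at (3, 3) — LHS = sin(6) ≈ -0.2794, RHS = 2·sin(3) ≈ 0.2822.
B: fails at (1, 3) — LHS = 16, RHS = 10.
C: holds — e.g. at (2, 4), both sides equal sin(6) ≈ -0.2794.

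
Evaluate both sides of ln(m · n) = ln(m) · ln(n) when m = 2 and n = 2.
LHS = ln(2 · 2) = ln(4) ≈ 1.386
RHS = ln(2) · ln(2) = ln(2)² ≈ 0.4805

LHS ≠ RHS (they differ by about 0.9058), so the equation does not hold here.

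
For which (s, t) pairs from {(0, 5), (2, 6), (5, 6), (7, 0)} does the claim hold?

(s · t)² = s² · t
(0, 5), (7, 0)

Testing each pair:
(0, 5): LHS = 0, RHS = 0 → holds
(2, 6): LHS = 144, RHS = 24 → fails
(5, 6): LHS = 900, RHS = 150 → fails
(7, 0): LHS = 0, RHS = 0 → holds

2 of 4 pairs satisfy the claim.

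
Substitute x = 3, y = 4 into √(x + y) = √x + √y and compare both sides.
LHS = √(3 + 4) = √(7) ≈ 2.646
RHS = √3 + √4 = √(3) + 2 ≈ 3.732

LHS ≠ RHS (they differ by about 1.086), so the equation does not hold here.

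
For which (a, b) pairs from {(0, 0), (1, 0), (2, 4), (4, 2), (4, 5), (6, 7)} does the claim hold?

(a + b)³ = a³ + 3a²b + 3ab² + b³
All pairs

Testing each pair:
(0, 0): LHS = 0, RHS = 0 → holds
(1, 0): LHS = 1, RHS = 1 → holds
(2, 4): LHS = 216, RHS = 216 → holds
(4, 2): LHS = 216, RHS = 216 → holds
(4, 5): LHS = 729, RHS = 729 → holds
(6, 7): LHS = 2197, RHS = 2197 → holds

Every pair satisfies the claim.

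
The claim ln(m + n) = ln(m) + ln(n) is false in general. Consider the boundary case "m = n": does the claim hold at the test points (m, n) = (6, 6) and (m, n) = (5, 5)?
At (6, 6): LHS = ln(12) ≈ 2.485 ≠ RHS = 2·ln(6) ≈ 3.584
At (5, 5): LHS = ln(10) ≈ 2.303 ≠ RHS = 2·ln(5) ≈ 3.219

Answer: No, fails at both test points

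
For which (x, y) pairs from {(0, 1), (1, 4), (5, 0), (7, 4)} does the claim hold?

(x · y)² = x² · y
Testing each pair:
(0, 1): LHS = 0, RHS = 0 → holds
(1, 4): LHS = 16, RHS = 4 → fails
(5, 0): LHS = 0, RHS = 0 → holds
(7, 4): LHS = 784, RHS = 196 → fails

2 of 4 pairs satisfy the claim.

Answer: (0, 1), (5, 0)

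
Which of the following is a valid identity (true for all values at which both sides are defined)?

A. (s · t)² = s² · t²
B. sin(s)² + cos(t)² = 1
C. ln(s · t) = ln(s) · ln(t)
A

A: holds — e.g. at (3, 4), both sides equal 144.
B: fails at (2, 3) — LHS = sin(2)² + cos(3)² ≈ 1.807, RHS = 1.
C: fails at (5, 8) — LHS = ln(40) ≈ 3.689, RHS = ln(5)·ln(8) ≈ 3.347.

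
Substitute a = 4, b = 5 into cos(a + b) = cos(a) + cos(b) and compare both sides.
LHS = cos(4 + 5) = cos(9) ≈ -0.9111
RHS = cos(4) + cos(5) ≈ -0.37

LHS ≠ RHS (they differ by about 0.5411), so the equation does not hold here.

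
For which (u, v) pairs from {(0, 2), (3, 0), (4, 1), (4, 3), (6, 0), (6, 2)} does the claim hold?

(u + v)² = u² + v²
Testing each pair:
(0, 2): LHS = 4, RHS = 4 → holds
(3, 0): LHS = 9, RHS = 9 → holds
(4, 1): LHS = 25, RHS = 17 → fails
(4, 3): LHS = 49, RHS = 25 → fails
(6, 0): LHS = 36, RHS = 36 → holds
(6, 2): LHS = 64, RHS = 40 → fails

3 of 6 pairs satisfy the claim.

Answer: (0, 2), (3, 0), (6, 0)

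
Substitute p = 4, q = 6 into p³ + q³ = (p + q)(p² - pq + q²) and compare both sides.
LHS = 4³ + 6³ = 280
RHS = (4 + 6)(4² - 4·6 + 6²) = 280

LHS = RHS: the two sides agree.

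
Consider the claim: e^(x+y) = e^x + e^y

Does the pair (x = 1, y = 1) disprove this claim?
Substituting x = 1, y = 1:
LHS = e^(1+1) = e^2 ≈ 7.389
RHS = e^1 + e^1 = 2·e ≈ 5.437

Since LHS ≠ RHS, this pair disproves the claim.

Answer: Yes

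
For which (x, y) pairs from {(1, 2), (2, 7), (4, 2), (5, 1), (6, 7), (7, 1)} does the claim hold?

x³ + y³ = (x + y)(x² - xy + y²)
All pairs

Testing each pair:
(1, 2): LHS = 9, RHS = 9 → holds
(2, 7): LHS = 351, RHS = 351 → holds
(4, 2): LHS = 72, RHS = 72 → holds
(5, 1): LHS = 126, RHS = 126 → holds
(6, 7): LHS = 559, RHS = 559 → holds
(7, 1): LHS = 344, RHS = 344 → holds

Every pair satisfies the claim.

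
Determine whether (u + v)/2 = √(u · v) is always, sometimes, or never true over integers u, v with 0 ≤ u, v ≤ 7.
It holds at (u, v) = (3, 3) (both sides equal 3), but fails at (u, v) = (4, 2) (LHS = 3, RHS = 2·√(2) ≈ 2.828).

Answer: Sometimes true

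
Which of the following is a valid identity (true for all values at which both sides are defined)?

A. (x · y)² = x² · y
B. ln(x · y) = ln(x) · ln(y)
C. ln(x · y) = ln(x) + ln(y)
A: fails at (3, 7) — LHS = 441, RHS = 63.
B: fails at (4, 4) — LHS = ln(16) ≈ 2.773, RHS = ln(4)² ≈ 1.922.
C: holds — e.g. at (4, 5), both sides equal ln(20) ≈ 2.996.

Answer: C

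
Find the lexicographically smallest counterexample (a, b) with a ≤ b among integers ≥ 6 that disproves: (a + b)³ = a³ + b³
Substituting (6, 6) into the claim:
LHS = (6 + 6)³ = 1728
RHS = 6³ + 6³ = 432

Since LHS ≠ RHS, this pair disproves the claim, and no lexicographically smaller pair (a ≤ b, integers ≥ 6) does.

For instance (6, 13) is also a counterexample (LHS = 6859, RHS = 2413), but it's lexicographically larger.

Answer: (a, b) = (6, 6)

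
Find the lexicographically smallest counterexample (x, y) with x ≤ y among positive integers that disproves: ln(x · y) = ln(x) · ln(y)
At (1, 1): both sides equal 0, so it holds there.

Substituting (1, 2) into the claim:
LHS = ln(1 · 2) = ln(2) ≈ 0.6931
RHS = ln(1) · ln(2) = 0

Since LHS ≠ RHS, this pair disproves the claim, and no lexicographically smaller pair (x ≤ y, positive integers) does.

For instance (5, 6) is also a counterexample (LHS = ln(30) ≈ 3.401, RHS = ln(5)·ln(6) ≈ 2.884), but it's lexicographically larger.

Answer: (x, y) = (1, 2)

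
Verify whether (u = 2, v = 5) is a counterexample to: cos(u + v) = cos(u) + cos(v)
Yes

Substituting u = 2, v = 5:
LHS = cos(2 + 5) = cos(7) ≈ 0.7539
RHS = cos(2) + cos(5) ≈ -0.1325

Since LHS ≠ RHS, this pair disproves the claim.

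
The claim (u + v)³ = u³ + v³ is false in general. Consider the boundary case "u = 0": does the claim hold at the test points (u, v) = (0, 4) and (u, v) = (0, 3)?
Yes, holds at both test points

At (0, 4): LHS = 64, RHS = 64 → equal
At (0, 3): LHS = 27, RHS = 27 → equal

So the claim does hold at both of these boundary points, even though it is not an identity.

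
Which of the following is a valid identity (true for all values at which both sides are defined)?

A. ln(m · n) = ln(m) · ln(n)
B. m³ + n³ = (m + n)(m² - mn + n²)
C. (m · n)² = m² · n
A: fails at (2, 5) — LHS = ln(10) ≈ 2.303, RHS = ln(2)·ln(5) ≈ 1.116.
B: holds — e.g. at (2, 4), both sides equal 72.
C: fails at (2, 7) — LHS = 196, RHS = 28.

Answer: B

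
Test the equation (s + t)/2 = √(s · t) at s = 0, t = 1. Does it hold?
Substituting s = 0, t = 1:

LHS = (0 + 1)/2 = 1/2
RHS = √(0 · 1) = 0

LHS ≠ RHS, so the equation does not hold at this point.

Answer: Fails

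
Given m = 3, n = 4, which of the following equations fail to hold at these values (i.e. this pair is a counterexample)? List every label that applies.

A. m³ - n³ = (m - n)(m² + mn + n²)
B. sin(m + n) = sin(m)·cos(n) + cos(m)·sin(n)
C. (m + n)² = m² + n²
Evaluating each claim at the given values:
A. LHS = -37, RHS = -37 → holds here (LHS = RHS)
B. LHS = sin(7) ≈ 0.657, RHS = sin(3)·cos(4) + sin(4)·cos(3) ≈ 0.657 → holds here (LHS = RHS)
C. LHS = 49, RHS = 25 → fails here (LHS ≠ RHS)

Answer: C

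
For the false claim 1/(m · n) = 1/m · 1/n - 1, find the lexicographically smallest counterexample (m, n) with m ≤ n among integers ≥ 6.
(m, n) = (6, 6)

Substituting (6, 6) into the claim:
LHS = 1/(6 · 6) = 1/36
RHS = 1/6 · 1/6 - 1 = -35/36

Since LHS ≠ RHS, this pair disproves the claim, and no lexicographically smaller pair (m ≤ n, integers ≥ 6) does.

For instance (13, 13) is also a counterexample (LHS = 1/169, RHS = -168/169), but it's lexicographically larger.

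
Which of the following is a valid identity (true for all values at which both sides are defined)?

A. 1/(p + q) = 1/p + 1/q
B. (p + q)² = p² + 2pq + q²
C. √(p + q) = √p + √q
A: fails at (2, 4) — LHS = 1/6, RHS = 3/4.
B: holds — e.g. at (2, 7), both sides equal 81.
C: fails at (2, 2) — LHS = 2, RHS = 2·√(2) ≈ 2.828.

Answer: B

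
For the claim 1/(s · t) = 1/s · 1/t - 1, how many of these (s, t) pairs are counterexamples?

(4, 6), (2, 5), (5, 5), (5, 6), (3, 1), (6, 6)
6

Testing each pair:
(4, 6): LHS = 1/24, RHS = -23/24 → counterexample
(2, 5): LHS = 1/10, RHS = -9/10 → counterexample
(5, 5): LHS = 1/25, RHS = -24/25 → counterexample
(5, 6): LHS = 1/30, RHS = -29/30 → counterexample
(3, 1): LHS = 1/3, RHS = -2/3 → counterexample
(6, 6): LHS = 1/36, RHS = -35/36 → counterexample

That makes 6 counterexamples.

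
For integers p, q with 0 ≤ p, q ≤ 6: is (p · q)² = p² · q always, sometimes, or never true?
Sometimes true

It holds at (p, q) = (0, 3) (both sides equal 0), but fails at (p, q) = (5, 3) (LHS = 225, RHS = 75).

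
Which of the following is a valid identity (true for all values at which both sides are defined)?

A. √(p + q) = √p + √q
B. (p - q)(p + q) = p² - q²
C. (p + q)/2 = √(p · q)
B

A: fails at (5, 8) — LHS = √(13) ≈ 3.606, RHS = √(5) + 2·√(2) ≈ 5.064.
B: holds — e.g. at (0, 1), both sides equal -1.
C: fails at (4, 6) — LHS = 5, RHS = 2·√(6) ≈ 4.899.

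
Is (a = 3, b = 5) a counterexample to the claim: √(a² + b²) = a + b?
Substituting a = 3, b = 5:
LHS = √(3² + 5²) = √(34) ≈ 5.831
RHS = 3 + 5 = 8

Since LHS ≠ RHS, this pair disproves the claim.

Answer: Yes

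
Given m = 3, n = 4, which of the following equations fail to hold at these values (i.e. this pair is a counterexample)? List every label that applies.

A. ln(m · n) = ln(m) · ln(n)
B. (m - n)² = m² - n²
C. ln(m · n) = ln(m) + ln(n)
Evaluating each claim at the given values:
A. LHS = ln(12) ≈ 2.485, RHS = ln(3)·ln(4) ≈ 1.523 → fails here (LHS ≠ RHS)
B. LHS = 1, RHS = -7 → fails here (LHS ≠ RHS)
C. LHS = ln(12) ≈ 2.485, RHS = ln(3) + ln(4) ≈ 2.485 → holds here (LHS = RHS)

Answer: A, B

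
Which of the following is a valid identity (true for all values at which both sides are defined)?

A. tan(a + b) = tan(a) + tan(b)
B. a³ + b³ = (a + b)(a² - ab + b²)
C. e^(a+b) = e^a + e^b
B

A: fails at (3, 3) — LHS = tan(6) ≈ -0.291, RHS = 2·tan(3) ≈ -0.2851.
B: holds — e.g. at (2, 7), both sides equal 351.
C: fails at (5, 8) — LHS = e^13 ≈ 442413.4, RHS = e^5 + e^8 ≈ 3129.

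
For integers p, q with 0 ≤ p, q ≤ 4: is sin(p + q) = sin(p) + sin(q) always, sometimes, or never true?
Sometimes true

It holds at (p, q) = (4, 0) (both sides equal sin(4) ≈ -0.7568), but fails at (p, q) = (4, 3) (LHS = sin(7) ≈ 0.657, RHS = sin(4) + sin(3) ≈ -0.6157).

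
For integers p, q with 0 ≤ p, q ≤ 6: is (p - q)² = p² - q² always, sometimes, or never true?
It holds at (p, q) = (5, 0) (both sides equal 25), but fails at (p, q) = (5, 1) (LHS = 16, RHS = 24).

Answer: Sometimes true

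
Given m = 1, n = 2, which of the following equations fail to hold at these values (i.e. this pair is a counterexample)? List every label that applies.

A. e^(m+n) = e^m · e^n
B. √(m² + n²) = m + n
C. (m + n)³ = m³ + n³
Evaluating each claim at the given values:
A. LHS = e^3 ≈ 20.09, RHS = e^3 ≈ 20.09 → holds here (LHS = RHS)
B. LHS = √(5) ≈ 2.236, RHS = 3 → fails here (LHS ≠ RHS)
C. LHS = 27, RHS = 9 → fails here (LHS ≠ RHS)

Answer: B, C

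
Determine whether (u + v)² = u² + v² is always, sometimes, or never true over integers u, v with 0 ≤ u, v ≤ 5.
It holds at (u, v) = (2, 0) (both sides equal 4), but fails at (u, v) = (2, 4) (LHS = 36, RHS = 20).

Answer: Sometimes true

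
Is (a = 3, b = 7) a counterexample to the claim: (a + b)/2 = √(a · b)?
Substituting a = 3, b = 7:
LHS = (3 + 7)/2 = 5
RHS = √(3 · 7) = √(21) ≈ 4.583

Since LHS ≠ RHS, this pair disproves the claim.

Answer: Yes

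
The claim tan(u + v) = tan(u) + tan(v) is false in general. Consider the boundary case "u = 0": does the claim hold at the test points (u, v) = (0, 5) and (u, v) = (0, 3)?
Yes, holds at both test points

At (0, 5): LHS = tan(5) ≈ -3.381, RHS = tan(5) ≈ -3.381 → equal
At (0, 3): LHS = tan(3) ≈ -0.1425, RHS = tan(3) ≈ -0.1425 → equal

So the claim does hold at both of these boundary points, even though it is not an identity.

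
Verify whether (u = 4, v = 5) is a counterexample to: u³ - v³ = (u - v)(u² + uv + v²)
No

Substituting u = 4, v = 5:
LHS = 4³ - 5³ = -61
RHS = (4 - 5)(4² + 4·5 + 5²) = -61

The sides agree, so this pair does not disprove the claim.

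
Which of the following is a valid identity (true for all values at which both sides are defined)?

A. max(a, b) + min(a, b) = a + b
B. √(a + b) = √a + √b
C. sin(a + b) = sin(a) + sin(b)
A: holds — e.g. at (2, 2), both sides equal 4.
B: fails at (1, 3) — LHS = 2, RHS = 1 + √(3) ≈ 2.732.
C: fails at (2, 3) — LHS = sin(5) ≈ -0.9589, RHS = sin(3) + sin(2) ≈ 1.05.

Answer: A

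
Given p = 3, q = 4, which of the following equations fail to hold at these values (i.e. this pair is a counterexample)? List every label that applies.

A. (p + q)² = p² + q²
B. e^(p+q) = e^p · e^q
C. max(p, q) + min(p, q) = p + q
Evaluating each claim at the given values:
A. LHS = 49, RHS = 25 → fails here (LHS ≠ RHS)
B. LHS = e^7 ≈ 1097, RHS = e^7 ≈ 1097 → holds here (LHS = RHS)
C. LHS = 7, RHS = 7 → holds here (LHS = RHS)

Answer: A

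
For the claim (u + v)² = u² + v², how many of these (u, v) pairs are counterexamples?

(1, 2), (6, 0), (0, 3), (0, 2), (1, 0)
1

Testing each pair:
(1, 2): LHS = 9, RHS = 5 → counterexample
(6, 0): LHS = 36, RHS = 36 → satisfies claim
(0, 3): LHS = 9, RHS = 9 → satisfies claim
(0, 2): LHS = 4, RHS = 4 → satisfies claim
(1, 0): LHS = 1, RHS = 1 → satisfies claim

That makes 1 counterexample.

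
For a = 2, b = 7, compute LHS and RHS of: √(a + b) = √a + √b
LHS = √(2 + 7) = 3
RHS = √2 + √7 = √(2) + √(7) ≈ 4.06

LHS ≠ RHS (they differ by about 1.06), so the equation does not hold here.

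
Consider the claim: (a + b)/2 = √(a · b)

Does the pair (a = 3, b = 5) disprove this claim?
Substituting a = 3, b = 5:
LHS = (3 + 5)/2 = 4
RHS = √(3 · 5) = √(15) ≈ 3.873

Since LHS ≠ RHS, this pair disproves the claim.

Answer: Yes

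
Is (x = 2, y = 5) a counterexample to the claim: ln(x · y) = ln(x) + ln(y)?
No

Substituting x = 2, y = 5:
LHS = ln(2 · 5) = ln(10) ≈ 2.303
RHS = ln(2) + ln(5) ≈ 2.303

The sides agree, so this pair does not disprove the claim.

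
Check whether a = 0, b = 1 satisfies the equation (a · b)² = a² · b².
Holds

Substituting a = 0, b = 1:

LHS = (0 · 1)² = 0
RHS = 0² · 1² = 0

LHS = RHS, so the equation holds at this point.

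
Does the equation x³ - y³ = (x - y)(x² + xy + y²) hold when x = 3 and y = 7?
Holds

Substituting x = 3, y = 7:

LHS = 3³ - 7³ = -316
RHS = (3 - 7)(3² + 3·7 + 7²) = -316

LHS = RHS, so the equation holds at this point.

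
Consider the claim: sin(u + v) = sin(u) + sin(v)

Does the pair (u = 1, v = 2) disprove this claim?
Yes

Substituting u = 1, v = 2:
LHS = sin(1 + 2) = sin(3) ≈ 0.1411
RHS = sin(1) + sin(2) ≈ 1.751

Since LHS ≠ RHS, this pair disproves the claim.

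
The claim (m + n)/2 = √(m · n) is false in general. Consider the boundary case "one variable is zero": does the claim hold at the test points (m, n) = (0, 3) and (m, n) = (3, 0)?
No, fails at both test points

At (0, 3): LHS = 3/2 ≠ RHS = 0
At (3, 0): LHS = 3/2 ≠ RHS = 0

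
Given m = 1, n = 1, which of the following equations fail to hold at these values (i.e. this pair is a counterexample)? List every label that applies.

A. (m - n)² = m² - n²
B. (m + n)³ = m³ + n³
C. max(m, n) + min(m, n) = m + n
B

Evaluating each claim at the given values:
A. LHS = 0, RHS = 0 → holds here (LHS = RHS)
B. LHS = 8, RHS = 2 → fails here (LHS ≠ RHS)
C. LHS = 2, RHS = 2 → holds here (LHS = RHS)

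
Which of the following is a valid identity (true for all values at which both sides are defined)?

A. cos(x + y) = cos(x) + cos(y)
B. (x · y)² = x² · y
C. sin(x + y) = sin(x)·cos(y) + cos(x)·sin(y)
A: fails at (6, 7) — LHS = cos(13) ≈ 0.9074, RHS = cos(7) + cos(6) ≈ 1.714.
B: fails at (3, 5) — LHS = 225, RHS = 45.
C: holds — e.g. at (2, 4), both sides equal sin(6) ≈ -0.2794.

Answer: C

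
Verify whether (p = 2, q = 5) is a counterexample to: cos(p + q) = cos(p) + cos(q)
Yes

Substituting p = 2, q = 5:
LHS = cos(2 + 5) = cos(7) ≈ 0.7539
RHS = cos(2) + cos(5) ≈ -0.1325

Since LHS ≠ RHS, this pair disproves the claim.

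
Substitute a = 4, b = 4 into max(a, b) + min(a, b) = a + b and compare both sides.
LHS = max(4, 4) + min(4, 4) = 8
RHS = 4 + 4 = 8

LHS = RHS: the two sides agree.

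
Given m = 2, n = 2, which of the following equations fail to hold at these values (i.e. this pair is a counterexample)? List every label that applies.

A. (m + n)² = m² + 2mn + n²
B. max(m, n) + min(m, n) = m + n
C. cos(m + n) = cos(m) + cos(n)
Evaluating each claim at the given values:
A. LHS = 16, RHS = 16 → holds here (LHS = RHS)
B. LHS = 4, RHS = 4 → holds here (LHS = RHS)
C. LHS = cos(4) ≈ -0.6536, RHS = 2·cos(2) ≈ -0.8323 → fails here (LHS ≠ RHS)

Answer: C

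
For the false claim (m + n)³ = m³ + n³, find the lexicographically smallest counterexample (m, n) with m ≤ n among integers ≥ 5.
(m, n) = (5, 5)

Substituting (5, 5) into the claim:
LHS = (5 + 5)³ = 1000
RHS = 5³ + 5³ = 250

Since LHS ≠ RHS, this pair disproves the claim, and no lexicographically smaller pair (m ≤ n, integers ≥ 5) does.

For instance (8, 8) is also a counterexample (LHS = 4096, RHS = 1024), but it's lexicographically larger.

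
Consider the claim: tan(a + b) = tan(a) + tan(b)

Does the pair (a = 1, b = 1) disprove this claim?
Substituting a = 1, b = 1:
LHS = tan(1 + 1) = tan(2) ≈ -2.185
RHS = tan(1) + tan(1) = 2·tan(1) ≈ 3.115

Since LHS ≠ RHS, this pair disproves the claim.

Answer: Yes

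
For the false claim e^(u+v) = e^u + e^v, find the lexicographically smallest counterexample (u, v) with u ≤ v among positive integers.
Substituting (1, 1) into the claim:
LHS = e^(1+1) = e^2 ≈ 7.389
RHS = e^1 + e^1 = 2·e ≈ 5.437

Since LHS ≠ RHS, this pair disproves the claim, and no lexicographically smaller pair (u ≤ v, positive integers) does.

For instance (2, 4) is also a counterexample (LHS = e^6 ≈ 403.4, RHS = e^2 + e^4 ≈ 61.99), but it's lexicographically larger.

Answer: (u, v) = (1, 1)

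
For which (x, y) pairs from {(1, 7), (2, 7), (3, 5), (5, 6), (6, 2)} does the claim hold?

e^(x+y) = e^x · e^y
Testing each pair:
(1, 7): LHS = e^8 ≈ 2981, RHS = e^8 ≈ 2981 → holds
(2, 7): LHS = e^9 ≈ 8103, RHS = e^9 ≈ 8103 → holds
(3, 5): LHS = e^8 ≈ 2981, RHS = e^8 ≈ 2981 → holds
(5, 6): LHS = e^11 ≈ 59874.1, RHS = e^11 ≈ 59874.1 → holds
(6, 2): LHS = e^8 ≈ 2981, RHS = e^8 ≈ 2981 → holds

Every pair satisfies the claim.

Answer: All pairs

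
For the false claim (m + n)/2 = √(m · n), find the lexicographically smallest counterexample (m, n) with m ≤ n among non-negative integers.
Substituting (0, 1) into the claim:
LHS = (0 + 1)/2 = 1/2
RHS = √(0 · 1) = 0

Since LHS ≠ RHS, this pair disproves the claim, and no lexicographically smaller pair (m ≤ n, non-negative integers) does.

For instance (0, 5) is also a counterexample (LHS = 5/2, RHS = 0), but it's lexicographically larger.

Answer: (m, n) = (0, 1)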